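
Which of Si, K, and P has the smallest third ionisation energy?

P

After 2 electrons have been removed, what remains? Si²⁺ still has 2 valence electrons; K²⁺ is already 1 electron into the core; P²⁺ still has 3 valence electrons.
Core electrons are held far more tightly than valence electrons, so K tops the IE_3 order.
Valence configurations: Si²⁺ [Ne]3s², P²⁺ [Ne]3s²3p¹.
P²⁺ loses a lone 3p electron whereas Si²⁺ must break into a filled 3s² pair, so IE_3(Si) > IE_3(P) even though P has the higher nuclear charge.
Tabulated IE_3 (kJ/mol): Si 3232, K 4420, P 2914.
So the third ionization energies run P < Si < K.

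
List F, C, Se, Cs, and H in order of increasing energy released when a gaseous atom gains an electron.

Cs < H < C < Se < F

H is in period 1, group 1; C is in period 2, group 14; F is in period 2, group 17; Se is in period 4, group 16; Cs is in period 6, group 1.
Atoms with high Z_eff and room in the valence shell (especially the halogens) have the most exothermic electron affinities.
These span different periods and groups, so the two trends combine.
H > Cs: they share group 1; the group trend gives H the larger value.
C > H: the two effects oppose for this pair; the across-period effect wins (122 vs 73 kJ/mol).
Se > C: period and group pull opposite ways; the across-period shift dominates (195 vs 122 kJ/mol).
F > Se: relative to Se, both the across-period and down-group shifts push F's electron affinity up.
For reference (kJ/mol): H 73, C 122, F 328, Se 195, Cs 46.
So from lowest to highest: Cs < H < C < Se < F.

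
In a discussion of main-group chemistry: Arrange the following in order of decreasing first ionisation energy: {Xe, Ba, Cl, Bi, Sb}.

Cl, Xe, Sb, Bi, Ba

Cl is in period 3, group 17; Sb is in period 5, group 15; Xe is in period 5, group 18; Ba is in period 6, group 2; Bi is in period 6, group 15.
First ionization energy rises across a period (greater Z_eff holds electrons more tightly) and falls down a group (valence electrons are farther from the nucleus).
Neither a single period nor a single group — weigh both effects.
Bi > Ba: Bi lies to the right of Ba in period 6, so the across-period effect alone puts Bi higher.
Sb > Bi: Sb sits above Bi in group 15, so the down-group effect alone puts Sb higher.
Xe > Sb: both are in period 5; the period trend gives Xe the larger value.
Cl > Xe: period and group pull opposite ways; the down-group shift dominates (1251 vs 1170 kJ/mol).
For reference (kJ/mol): Cl 1251, Sb 831, Xe 1170, Ba 503, Bi 703.
So from highest to lowest: Cl > Xe > Sb > Bi > Ba.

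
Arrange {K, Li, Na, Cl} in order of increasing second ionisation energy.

The second ionization energy removes an electron from the +1 ion. For each element: K⁺ is the bare [Ar] core; Li⁺ is the bare [He] core; Na⁺ is the bare [Ne] core; Cl⁺ still has 6 valence electrons.
Pulling an electron out of a noble-gas core costs far more than removing a remaining valence electron, so K, Na and Li sit at the high end of IE_2.
Approximate IE_2 values (kJ/mol): K 3052, Li 7298, Na 4562, Cl 2298.
Overall IE_2 order: Cl < K < Na < Li.

Cl < K < Na < Li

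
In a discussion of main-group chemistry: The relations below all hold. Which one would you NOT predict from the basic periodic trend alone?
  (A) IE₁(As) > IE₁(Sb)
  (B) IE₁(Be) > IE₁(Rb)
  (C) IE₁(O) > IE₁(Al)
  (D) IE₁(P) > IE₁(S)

(D)

The general trend: first ionisation energy increases across a period and decreases down a group.
(A) As (period 4, group 15) vs Sb (period 5, group 15): the stated order agrees with the simple trend.
(B) Be (period 2, group 2) vs Rb (period 5, group 1): the stated order agrees with the simple trend.
(C) O (period 2, group 16) vs Al (period 3, group 13): the stated order agrees with the simple trend.
(D) P (period 3, group 15) vs S (period 3, group 16): the stated order contradicts the simple trend.
The exception is (D): S (3p⁴) ionizes more easily than half-filled P (3p³) because the paired 3p electron in S is pushed out by e⁻–e⁻ repulsion.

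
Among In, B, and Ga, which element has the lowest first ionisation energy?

B is in period 2, group 13; Ga is in period 4, group 13; In is in period 5, group 13.
Removing the outermost electron gets harder across a period and easier down a group.
All are in group 13, so first ionization energy increases up the group.
The lowest first ionisation energy among these belongs to In.

In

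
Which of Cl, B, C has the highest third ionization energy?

The third ionization energy removes an electron from the +2 ion. For each element: Cl²⁺ still has 5 valence electrons; B²⁺ still has 1 valence electron; C²⁺ still has 2 valence electrons.
All are still removing valence electrons, so compare the +2 ions as you would atoms: IE_3 generally rises across a period (higher Z_eff) and falls down a group (larger shell), subject to the usual subshell exceptions.
Valence configurations: Cl²⁺ [Ne]3s²3p³, B²⁺ [He]2s¹, C²⁺ [He]2s².
Approximate IE_3 values (kJ/mol): Cl 3822, B 3660, C 4620.
So the third ionization energies run B < Cl < C.

C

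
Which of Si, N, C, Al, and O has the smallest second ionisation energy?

Consider each +1 ion: Si⁺ still has 3 valence electrons; N⁺ still has 4 valence electrons; C⁺ still has 3 valence electrons; Al⁺ still has 2 valence electrons; O⁺ still has 5 valence electrons.
All are still removing valence electrons, so compare the +1 ions as you would atoms: IE_2 generally rises across a period (higher Z_eff) and falls down a group (larger shell), subject to the usual subshell exceptions.
Valence configurations: Si⁺ [Ne]3s²3p¹, N⁺ [He]2s²2p², C⁺ [He]2s²2p¹, Al⁺ [Ne]3s², O⁺ [He]2s²2p³.
Si⁺ loses a lone 3p electron whereas Al⁺ must break into a filled 3s² pair, so IE_2(Al) > IE_2(Si) even though Si has the higher nuclear charge.
Approximate IE_2 values (kJ/mol): Si 1577, N 2856, C 2353, Al 1817, O 3388.
Overall IE_2 order: Si < Al < C < N < O.

Si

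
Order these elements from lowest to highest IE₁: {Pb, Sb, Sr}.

IE₁ increases left→right with effective nuclear charge and decreases top→bottom as the valence shell moves farther out.
Here both period and group differ, so the two effects have to be weighed against each other.
Pb > Sr: the two effects oppose for this pair; the across-period effect wins (716 vs 550 kJ/mol).
Sb > Pb: relative to Pb, both the across-period and down-group shifts push Sb's first ionization energy up.
Tabulated first ionization energy (kJ/mol): Sr 550, Sb 831, Pb 716.
So from lowest to highest: Sr < Pb < Sb.

Sr < Pb < Sb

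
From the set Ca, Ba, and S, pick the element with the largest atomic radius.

Ba

Across a period the added protons contract the valence shell; down a group each new principal shell makes the atom larger.
Here both period and group differ, so the two effects have to be weighed against each other.
Ca > S: relative to S, both the across-period and down-group shifts push Ca's atomic radius up.
Ba > Ca: they share group 2; the group trend gives Ba the larger value.
Tabulated atomic radius (pm): S 103, Ca 171, Ba 196.
The largest atomic radius among these belongs to Ba.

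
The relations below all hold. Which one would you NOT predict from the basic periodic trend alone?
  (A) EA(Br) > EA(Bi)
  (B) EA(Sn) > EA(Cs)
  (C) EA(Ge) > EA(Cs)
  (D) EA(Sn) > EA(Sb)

The general trend: electron affinity increases across a period and decreases down a group.
(A) Br (period 4, group 17) vs Bi (period 6, group 15): the stated order agrees with the simple trend.
(B) Sn (period 5, group 14) vs Cs (period 6, group 1): the stated order agrees with the simple trend.
(C) Ge (period 4, group 14) vs Cs (period 6, group 1): the stated order agrees with the simple trend.
(D) Sn (period 5, group 14) vs Sb (period 5, group 15): the stated order contradicts the simple trend.
The exception is (D): adding an electron to Sb's half-filled 5p³ is unfavourable, so Sn has the more exothermic EA.

(D)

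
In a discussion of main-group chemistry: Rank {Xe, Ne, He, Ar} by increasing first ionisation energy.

He is in period 1, group 18; Ne is in period 2, group 18; Ar is in period 3, group 18; Xe is in period 5, group 18.
Across a period the outer electron is held more tightly (higher IE₁); down a group it sits in a higher shell, more shielded, and comes off more easily.
All are in group 18, so first ionization energy increases up the group.
So from lowest to highest: Xe < Ar < Ne < He.

Xe < Ar < Ne < He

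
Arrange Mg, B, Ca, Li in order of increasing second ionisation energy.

Ca < Mg < B < Li

After 1 electron has been removed, what remains? Mg⁺ still has 1 valence electron; B⁺ still has 2 valence electrons; Ca⁺ still has 1 valence electron; Li⁺ is the bare [He] core.
Pulling an electron out of a noble-gas core costs far more than removing a remaining valence electron, so Li sits at the high end of IE_2.
Valence configurations: Mg⁺ [Ne]3s¹, B⁺ [He]2s², Ca⁺ [Ar]4s¹.
The numbers (kJ/mol): Mg 1451, B 2427, Ca 1145, Li 7298.
Hence IE_2: Ca < Mg < B < Li.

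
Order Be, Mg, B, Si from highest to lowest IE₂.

After 1 electron has been removed, what remains? Be⁺ still has 1 valence electron; Mg⁺ still has 1 valence electron; B⁺ still has 2 valence electrons; Si⁺ still has 3 valence electrons.
All are still removing valence electrons, so compare the +1 ions as you would atoms: IE_2 generally rises across a period (higher Z_eff) and falls down a group (larger shell), subject to the usual subshell exceptions.
Valence configurations: Be⁺ [He]2s¹, Mg⁺ [Ne]3s¹, B⁺ [He]2s², Si⁺ [Ne]3s²3p¹.
Approximate IE_2 values (kJ/mol): Be 1757, Mg 1451, B 2427, Si 1577.
Hence IE_2: Mg < Si < Be < B.

B > Be > Si > Mg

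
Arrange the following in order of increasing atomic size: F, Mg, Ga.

F < Ga < Mg

F is in period 2, group 17; Mg is in period 3, group 2; Ga is in period 4, group 13.
Across a period the added protons contract the valence shell; down a group each new principal shell makes the atom larger.
These span different periods and groups, so the two trends combine.
Ga > F: both effects reinforce here, so Ga is clearly the larger of the two.
Mg > Ga: period and group pull opposite ways; the across-period shift dominates (139 vs 124 pm).
Tabulated atomic radius (pm): F 64, Mg 139, Ga 124.
So from smallest to largest: F < Ga < Mg.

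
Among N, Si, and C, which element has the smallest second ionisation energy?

Si

Consider each +1 ion: N⁺ still has 4 valence electrons; Si⁺ still has 3 valence electrons; C⁺ still has 3 valence electrons.
All are still removing valence electrons, so compare the +1 ions as you would atoms: IE_2 generally rises across a period (higher Z_eff) and falls down a group (larger shell), subject to the usual subshell exceptions.
Valence configurations: N⁺ [He]2s²2p², Si⁺ [Ne]3s²3p¹, C⁺ [He]2s²2p¹.
The numbers (kJ/mol): N 2856, Si 1577, C 2353.
So the second ionization energies run Si < C < N.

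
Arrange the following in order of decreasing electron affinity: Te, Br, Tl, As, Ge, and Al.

Br > Te > Ge > As > Al > Tl

Al is in period 3, group 13; Ge is in period 4, group 14; As is in period 4, group 15; Br is in period 4, group 17; Te is in period 5, group 16; Tl is in period 6, group 13.
Electron affinity generally becomes more exothermic across a period toward the halogens and less exothermic down a group.
Neither a single period nor a single group — weigh both effects.
Al > Tl: they share group 13; the group trend gives Al the larger value.
As > Al: the two effects oppose for this pair; the across-period effect wins (78 vs 42 kJ/mol).
Ge > As: this pair runs against the simple trend — see the exception note.
Te > Ge: period and group pull opposite ways; the across-period shift dominates (190 vs 119 kJ/mol).
Br > Te: both effects reinforce here, so Br is clearly the higher of the two.
Note the exception: Ge has a higher electron affinity than As, contrary to the simple trend — adding an electron to As's half-filled 4p³ is unfavourable, so Ge (4p²) has the more exothermic EA.
Approximate values (kJ/mol): Al 42, Ge 119, As 78, Br 325, Te 190, Tl 19.
So from highest to lowest: Br > Te > Ge > As > Al > Tl.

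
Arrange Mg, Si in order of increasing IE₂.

Mg, Si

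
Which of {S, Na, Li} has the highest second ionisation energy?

Li

IE_2 is the cost of taking one more electron from the +1 cation: S⁺ still has 5 valence electrons; Na⁺ is the bare [Ne] core; Li⁺ is the bare [He] core.
Breaking into a closed-shell core is much more expensive than removing a leftover valence electron — Na and Li have the largest IE_2 here.
Tabulated IE_2 (kJ/mol): S 2252, Na 4562, Li 7298.
Hence IE_2: S < Na < Li.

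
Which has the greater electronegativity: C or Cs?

C

C is in period 2, group 14; Cs is in period 6, group 1.
Atoms toward the upper right of the periodic table pull bonding electrons most strongly.
These span different periods and groups, so the two trends combine.
C > Cs: relative to Cs, both the across-period and down-group shifts push C's electronegativity up.
For reference (Pauling): C 2.55, Cs 0.79.
So C has the greater electronegativity (C > Cs).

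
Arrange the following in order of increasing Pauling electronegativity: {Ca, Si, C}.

Ca, Si, C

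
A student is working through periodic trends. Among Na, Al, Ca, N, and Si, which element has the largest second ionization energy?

Na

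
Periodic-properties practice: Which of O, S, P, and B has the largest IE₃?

Consider each +2 ion: O²⁺ still has 4 valence electrons; S²⁺ still has 4 valence electrons; P²⁺ still has 3 valence electrons; B²⁺ still has 1 valence electron.
All are still removing valence electrons, so compare the +2 ions as you would atoms: IE_3 generally rises across a period (higher Z_eff) and falls down a group (larger shell), subject to the usual subshell exceptions.
Valence configurations: O²⁺ [He]2s²2p², S²⁺ [Ne]3s²3p², P²⁺ [Ne]3s²3p¹, B²⁺ [He]2s¹.
Approximate IE_3 values (kJ/mol): O 5300, S 3357, P 2914, B 3660.
Overall IE_3 order: P < S < B < O.

O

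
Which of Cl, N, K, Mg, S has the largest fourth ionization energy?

Mg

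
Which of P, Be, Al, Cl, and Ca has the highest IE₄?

Be

After 3 electrons have been removed, what remains? P³⁺ still has 2 valence electrons; Be³⁺ is already 1 electron into the core; Al³⁺ is the bare [Ne] core; Cl³⁺ still has 4 valence electrons; Ca³⁺ is already 1 electron into the core.
Core electrons are held far more tightly than valence electrons, so Ca, Al and Be top the IE_4 order.
Valence configurations: P³⁺ [Ne]3s², Cl³⁺ [Ne]3s²3p².
Tabulated IE_4 (kJ/mol): P 4964, Be 21007, Al 11577, Cl 5159, Ca 6491.
Hence IE_4: P < Cl < Ca < Al < Be.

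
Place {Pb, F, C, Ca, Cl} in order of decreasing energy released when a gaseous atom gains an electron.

Cl > F > C > Pb > Ca

Adding an electron releases more energy for atoms nearer the top right (short of the noble gases).
Here both period and group differ, so the two effects have to be weighed against each other.
Pb > Ca: the two effects oppose for this pair; the across-period effect wins (35 vs 2 kJ/mol).
C > Pb: C sits above Pb in group 14, so the down-group effect alone puts C higher.
F > C: F lies to the right of C in period 2, so the across-period effect alone puts F higher.
Cl > F: this pair runs against the simple trend — see the exception note.
Note the exception: Cl has a higher electron affinity than F, contrary to the simple trend — F's small 2p subshell makes the incoming electron feel strong e⁻–e⁻ repulsion, so Cl actually releases more energy on gaining an electron.
Approximate values (kJ/mol): C 122, F 328, Cl 349, Ca 2, Pb 35.
So from highest to lowest: Cl > F > C > Pb > Ca.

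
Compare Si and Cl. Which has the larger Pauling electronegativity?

Si is in period 3, group 14; Cl is in period 3, group 17.
Smaller atoms with higher effective nuclear charge are more electronegative.
All lie in period 3, so electronegativity increases left to right.
So Cl has the larger Pauling electronegativity (Cl > Si).

Cl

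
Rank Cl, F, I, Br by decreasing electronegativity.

F > Cl > Br > I

F is in period 2, group 17; Cl is in period 3, group 17; Br is in period 4, group 17; I is in period 5, group 17.
Electronegativity increases across a period and decreases down a group, tracking effective nuclear charge and atomic size.
All are in group 17, so electronegativity increases up the group.
So from highest to lowest: F > Cl > Br > I.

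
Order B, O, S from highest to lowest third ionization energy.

After 2 electrons have been removed, what remains? B²⁺ still has 1 valence electron; O²⁺ still has 4 valence electrons; S²⁺ still has 4 valence electrons.
All are still removing valence electrons, so compare the +2 ions as you would atoms: IE_3 generally rises across a period (higher Z_eff) and falls down a group (larger shell), subject to the usual subshell exceptions.
Valence configurations: B²⁺ [He]2s¹, O²⁺ [He]2s²2p², S²⁺ [Ne]3s²3p².
The numbers (kJ/mol): B 3660, O 5300, S 3357.
Hence IE_3: S < B < O.

O > B > S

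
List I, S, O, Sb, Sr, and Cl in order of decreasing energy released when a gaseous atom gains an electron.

O is in period 2, group 16; S is in period 3, group 16; Cl is in period 3, group 17; Sr is in period 5, group 2; Sb is in period 5, group 15; I is in period 5, group 17.
Electron affinity generally becomes more exothermic across a period toward the halogens and less exothermic down a group.
These span different periods and groups, so the two trends combine.
Sb > Sr: both are in period 5; the period trend gives Sb the larger value.
O > Sb: relative to Sb, both the across-period and down-group shifts push O's electron affinity up.
S > O: this pair runs against the simple trend — see the exception note.
I > S: period and group pull opposite ways; the across-period shift dominates (295 vs 200 kJ/mol).
Cl > I: Cl sits above I in group 17, so the down-group effect alone puts Cl higher.
Note the exception: S has a higher electron affinity than O, contrary to the simple trend — the compact 2p subshell of O repels the added electron more than S's larger 3p does.
Tabulated electron affinity (kJ/mol): O 141, S 200, Cl 349, Sr 5, Sb 103, I 295.
So from highest to lowest: Cl > I > S > O > Sb > Sr.

Cl > I > S > O > Sb > Sr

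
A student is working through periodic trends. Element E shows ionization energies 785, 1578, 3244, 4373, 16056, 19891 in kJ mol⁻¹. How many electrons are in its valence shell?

4

Look for the largest jump between consecutive ionization energies: IE5/IE4 ≈ 3.7, far larger than any earlier ratio.
That jump marks the point where a core electron is being removed. So the atom has 4 valence electrons.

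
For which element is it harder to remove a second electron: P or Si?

P

Consider each +1 ion: P⁺ still has 4 valence electrons; Si⁺ still has 3 valence electrons.
All are still removing valence electrons, so compare the +1 ions as you would atoms: IE_2 generally rises across a period (higher Z_eff) and falls down a group (larger shell), subject to the usual subshell exceptions.
Valence configurations: P⁺ [Ne]3s²3p², Si⁺ [Ne]3s²3p¹.
The numbers (kJ/mol): P 1907, Si 1577.
Putting it together, IE_2: Si < P.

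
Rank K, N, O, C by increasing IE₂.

C, N, K, O

After 1 electron has been removed, what remains? K⁺ is the bare [Ar] core; N⁺ still has 4 valence electrons; O⁺ still has 5 valence electrons; C⁺ still has 3 valence electrons.
Usually core removal costs more than valence removal, but here the competition is close: a tightly held n=2 valence electron can cost more to remove than an n=3 core electron, so the actual values have to decide it.
Valence configurations: N⁺ [He]2s²2p², O⁺ [He]2s²2p³, C⁺ [He]2s²2p¹.
Tabulated IE_2 (kJ/mol): K 3052, N 2856, O 3388, C 2353.
So the second ionization energies run C < N < K < O.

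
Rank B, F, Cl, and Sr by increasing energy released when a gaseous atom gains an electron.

Sr < B < F < Cl

B is in period 2, group 13; F is in period 2, group 17; Cl is in period 3, group 17; Sr is in period 5, group 2.
Atoms with high Z_eff and room in the valence shell (especially the halogens) have the most exothermic electron affinities.
Neither a single period nor a single group — weigh both effects.
B > Sr: both effects reinforce here, so B is clearly the higher of the two.
F > B: both are in period 2; the period trend gives F the larger value.
Cl > F: this pair runs against the simple trend — see the exception note.
Note the exception: Cl has a higher electron affinity than F, contrary to the simple trend — F's small 2p subshell makes the incoming electron feel strong e⁻–e⁻ repulsion, so Cl actually releases more energy on gaining an electron.
Approximate values (kJ/mol): B 27, F 328, Cl 349, Sr 5.
So from lowest to highest: Sr < B < F < Cl.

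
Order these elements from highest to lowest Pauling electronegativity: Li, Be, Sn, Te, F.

F, Te, Sn, Be, Li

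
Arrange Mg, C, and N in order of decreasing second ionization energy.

N > C > Mg

Consider each +1 ion: Mg⁺ still has 1 valence electron; C⁺ still has 3 valence electrons; N⁺ still has 4 valence electrons.
All are still removing valence electrons, so compare the +1 ions as you would atoms: IE_2 generally rises across a period (higher Z_eff) and falls down a group (larger shell), subject to the usual subshell exceptions.
Valence configurations: Mg⁺ [Ne]3s¹, C⁺ [He]2s²2p¹, N⁺ [He]2s²2p².
The numbers (kJ/mol): Mg 1451, C 2353, N 2856.
Putting it together, IE_2: Mg < C < N.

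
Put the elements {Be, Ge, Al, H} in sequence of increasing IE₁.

Al < Ge < Be < H

IE₁ increases left→right with effective nuclear charge and decreases top→bottom as the valence shell moves farther out.
A diagonal step moves right (one effect) and down (the opposite effect) at once.
Ge > Al: period and group pull opposite ways; the across-period shift dominates (762 vs 578 kJ/mol).
Be > Ge: the two effects oppose for this pair; the down-group effect wins (900 vs 762 kJ/mol).
H > Be: period and group pull opposite ways; the down-group shift dominates (1312 vs 900 kJ/mol).
Tabulated first ionization energy (kJ/mol): H 1312, Be 900, Al 578, Ge 762.
So from lowest to highest: Al < Ge < Be < H.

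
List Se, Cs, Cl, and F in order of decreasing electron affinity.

Atoms with high Z_eff and room in the valence shell (especially the halogens) have the most exothermic electron affinities.
Here both period and group differ, so the two effects have to be weighed against each other.
Se > Cs: relative to Cs, both the across-period and down-group shifts push Se's electron affinity up.
F > Se: relative to Se, both the across-period and down-group shifts push F's electron affinity up.
Cl > F: this pair runs against the simple trend — see the exception note.
Note the exception: Cl has a higher electron affinity than F, contrary to the simple trend — F's small 2p subshell makes the incoming electron feel strong e⁻–e⁻ repulsion, so Cl actually releases more energy on gaining an electron.
Tabulated electron affinity (kJ/mol): F 328, Cl 349, Se 195, Cs 46.
So from highest to lowest: Cl > F > Se > Cs.

Cl > F > Se > Cs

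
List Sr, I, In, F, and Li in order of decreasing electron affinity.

F > I > Li > In > Sr

Li is in period 2, group 1; F is in period 2, group 17; Sr is in period 5, group 2; In is in period 5, group 13; I is in period 5, group 17.
Electron affinity generally becomes more exothermic across a period toward the halogens and less exothermic down a group.
Here both period and group differ, so the two effects have to be weighed against each other.
In > Sr: In lies to the right of Sr in period 5, so the across-period effect alone puts In higher.
Li > In: period and group pull opposite ways; the down-group shift dominates (60 vs 29 kJ/mol).
I > Li: the two effects oppose for this pair; the across-period effect wins (295 vs 60 kJ/mol).
F > I: they share group 17; the group trend gives F the larger value.
For reference (kJ/mol): Li 60, F 328, Sr 5, In 29, I 295.
So from highest to lowest: F > I > Li > In > Sr.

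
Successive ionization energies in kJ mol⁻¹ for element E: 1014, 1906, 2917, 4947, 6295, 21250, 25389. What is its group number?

Group 15

Look for the largest jump between consecutive ionization energies: IE6/IE5 ≈ 3.4, far larger than any earlier ratio.
That jump marks the point where a core electron is being removed. So the atom has 5 valence electrons.
A main-group element with 5 valence electrons is in group 15.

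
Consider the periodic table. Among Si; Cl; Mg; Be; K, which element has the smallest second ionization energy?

Mg

IE_2 is the cost of taking one more electron from the +1 cation: Si⁺ still has 3 valence electrons; Cl⁺ still has 6 valence electrons; Mg⁺ still has 1 valence electron; Be⁺ still has 1 valence electron; K⁺ is the bare [Ar] core.
Pulling an electron out of a noble-gas core costs far more than removing a remaining valence electron, so K sits at the high end of IE_2.
Valence configurations: Si⁺ [Ne]3s²3p¹, Cl⁺ [Ne]3s²3p⁴, Mg⁺ [Ne]3s¹, Be⁺ [He]2s¹.
Approximate IE_2 values (kJ/mol): Si 1577, Cl 2298, Mg 1451, Be 1757, K 3052.
Hence IE_2: Mg < Si < Be < Cl < K.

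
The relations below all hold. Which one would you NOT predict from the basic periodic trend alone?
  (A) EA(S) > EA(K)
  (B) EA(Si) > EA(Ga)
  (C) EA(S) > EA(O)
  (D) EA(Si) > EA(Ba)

(C)

The general trend: electron affinity increases across a period and decreases down a group.
(A) S (period 3, group 16) vs K (period 4, group 1): the stated order agrees with the simple trend.
(B) Si (period 3, group 14) vs Ga (period 4, group 13): the stated order agrees with the simple trend.
(C) S (period 3, group 16) vs O (period 2, group 16): the stated order contradicts the simple trend.
(D) Si (period 3, group 14) vs Ba (period 6, group 2): the stated order agrees with the simple trend.
The exception is (C): the compact 2p subshell of O repels the added electron more than S's larger 3p does.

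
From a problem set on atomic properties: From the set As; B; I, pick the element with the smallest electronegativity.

B

B is in period 2, group 13; As is in period 4, group 15; I is in period 5, group 17.
Smaller atoms with higher effective nuclear charge are more electronegative.
Here both period and group differ, so the two effects have to be weighed against each other.
As > B: the two effects oppose for this pair; the across-period effect wins (2.18 vs 2.04).
I > As: the two effects oppose for this pair; the across-period effect wins (2.66 vs 2.18).
Approximate values (Pauling): B 2.04, As 2.18, I 2.66.
The smallest electronegativity among these belongs to B.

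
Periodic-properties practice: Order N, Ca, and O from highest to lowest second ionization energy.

O, N, Ca

The second ionization energy removes an electron from the +1 ion. For each element: N⁺ still has 4 valence electrons; Ca⁺ still has 1 valence electron; O⁺ still has 5 valence electrons.
All are still removing valence electrons, so compare the +1 ions as you would atoms: IE_2 generally rises across a period (higher Z_eff) and falls down a group (larger shell), subject to the usual subshell exceptions.
Valence configurations: N⁺ [He]2s²2p², Ca⁺ [Ar]4s¹, O⁺ [He]2s²2p³.
The numbers (kJ/mol): N 2856, Ca 1145, O 3388.
Overall IE_2 order: Ca < N < O.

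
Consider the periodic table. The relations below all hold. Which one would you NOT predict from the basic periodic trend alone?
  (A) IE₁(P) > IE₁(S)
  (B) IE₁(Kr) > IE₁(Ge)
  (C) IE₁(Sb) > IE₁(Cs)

The general trend: IE₁ increases across a period and decreases down a group.
(A) P (period 3, group 15) vs S (period 3, group 16): the stated order contradicts the simple trend.
(B) Kr (period 4, group 18) vs Ge (period 4, group 14): the stated order agrees with the simple trend.
(C) Sb (period 5, group 15) vs Cs (period 6, group 1): the stated order agrees with the simple trend.
The exception is (A): S (3p⁴) ionizes more easily than half-filled P (3p³) because the paired 3p electron in S is pushed out by e⁻–e⁻ repulsion.

(A)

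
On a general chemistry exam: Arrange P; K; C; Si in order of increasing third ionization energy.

P < Si < K < C

IE_3 is the cost of taking one more electron from the +2 cation: P²⁺ still has 3 valence electrons; K²⁺ is already 1 electron into the core; C²⁺ still has 2 valence electrons; Si²⁺ still has 2 valence electrons.
Usually core removal costs more than valence removal, but here the competition is close: a tightly held n=2 valence electron can cost more to remove than an n=3 core electron, so the actual values have to decide it.
Valence configurations: P²⁺ [Ne]3s²3p¹, C²⁺ [He]2s², Si²⁺ [Ne]3s².
P²⁺ loses a lone 3p electron whereas Si²⁺ must break into a filled 3s² pair, so IE_3(Si) > IE_3(P) even though P has the higher nuclear charge.
The numbers (kJ/mol): P 2914, K 4420, C 4620, Si 3232.
Overall IE_3 order: P < Si < K < C.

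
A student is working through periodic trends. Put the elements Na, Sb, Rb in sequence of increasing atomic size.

Sb, Na, Rb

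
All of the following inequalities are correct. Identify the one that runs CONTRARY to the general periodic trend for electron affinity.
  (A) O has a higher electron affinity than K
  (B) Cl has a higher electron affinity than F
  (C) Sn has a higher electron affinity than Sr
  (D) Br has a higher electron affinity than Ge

The general trend: electron affinity increases across a period and decreases down a group.
(A) O (period 2, group 16) vs K (period 4, group 1): the stated order agrees with the simple trend.
(B) Cl (period 3, group 17) vs F (period 2, group 17): the stated order contradicts the simple trend.
(C) Sn (period 5, group 14) vs Sr (period 5, group 2): the stated order agrees with the simple trend.
(D) Br (period 4, group 17) vs Ge (period 4, group 14): the stated order agrees with the simple trend.
The exception is (B): F's small 2p subshell makes the incoming electron feel strong e⁻–e⁻ repulsion, so Cl actually releases more energy on gaining an electron.

(B)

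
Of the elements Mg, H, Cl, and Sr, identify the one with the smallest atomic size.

H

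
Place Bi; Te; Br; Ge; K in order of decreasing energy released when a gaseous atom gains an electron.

K is in period 4, group 1; Ge is in period 4, group 14; Br is in period 4, group 17; Te is in period 5, group 16; Bi is in period 6, group 15.
Adding an electron releases more energy for atoms nearer the top right (short of the noble gases).
Neither a single period nor a single group — weigh both effects.
Bi > K: period and group pull opposite ways; the across-period shift dominates (91 vs 48 kJ/mol).
Ge > Bi: period and group pull opposite ways; the down-group shift dominates (119 vs 91 kJ/mol).
Te > Ge: period and group pull opposite ways; the across-period shift dominates (190 vs 119 kJ/mol).
Br > Te: relative to Te, both the across-period and down-group shifts push Br's electron affinity up.
Tabulated electron affinity (kJ/mol): K 48, Ge 119, Br 325, Te 190, Bi 91.
So from highest to lowest: Br > Te > Ge > Bi > K.

Br > Te > Ge > Bi > K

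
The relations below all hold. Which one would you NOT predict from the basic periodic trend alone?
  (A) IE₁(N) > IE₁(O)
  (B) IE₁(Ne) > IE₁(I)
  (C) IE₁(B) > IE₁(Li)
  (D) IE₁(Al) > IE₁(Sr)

The general trend: first ionization energy increases across a period and decreases down a group.
(A) N (period 2, group 15) vs O (period 2, group 16): the stated order contradicts the simple trend.
(B) Ne (period 2, group 18) vs I (period 5, group 17): the stated order agrees with the simple trend.
(C) B (period 2, group 13) vs Li (period 2, group 1): the stated order agrees with the simple trend.
(D) Al (period 3, group 13) vs Sr (period 5, group 2): the stated order agrees with the simple trend.
The exception is (A): pairing an electron in O's 2p⁴ costs repulsion energy, so O ionizes more easily than half-filled N (2p³).

(A)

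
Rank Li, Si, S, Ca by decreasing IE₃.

Li > Ca > S > Si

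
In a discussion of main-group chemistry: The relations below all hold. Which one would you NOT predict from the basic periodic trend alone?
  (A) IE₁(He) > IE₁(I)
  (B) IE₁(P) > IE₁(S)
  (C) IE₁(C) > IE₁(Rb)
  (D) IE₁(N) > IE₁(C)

(B)

The general trend: first ionization energy increases across a period and decreases down a group.
(A) He (period 1, group 18) vs I (period 5, group 17): the stated order agrees with the simple trend.
(B) P (period 3, group 15) vs S (period 3, group 16): the stated order contradicts the simple trend.
(C) C (period 2, group 14) vs Rb (period 5, group 1): the stated order agrees with the simple trend.
(D) N (period 2, group 15) vs C (period 2, group 14): the stated order agrees with the simple trend.
The exception is (B): S (3p⁴) ionizes more easily than half-filled P (3p³) because the paired 3p electron in S is pushed out by e⁻–e⁻ repulsion.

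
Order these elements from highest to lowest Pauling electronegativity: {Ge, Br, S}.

S is in period 3, group 16; Ge is in period 4, group 14; Br is in period 4, group 17.
Atoms toward the upper right of the periodic table pull bonding electrons most strongly.
Here both period and group differ, so the two effects have to be weighed against each other.
S > Ge: both effects reinforce here, so S is clearly the higher of the two.
Br > S: period and group pull opposite ways; the across-period shift dominates (2.96 vs 2.58).
For reference (Pauling): S 2.58, Ge 2.01, Br 2.96.
So from highest to lowest: Br > S > Ge.

Br > S > Ge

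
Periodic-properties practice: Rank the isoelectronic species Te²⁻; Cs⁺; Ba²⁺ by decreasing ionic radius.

Te²⁻ > Cs⁺ > Ba²⁺

All of these have 54 electrons, so size is governed by nuclear charge alone: the more protons, the stronger the pull on the same electron cloud, and the smaller the ion.
Nuclear charges: Ba²⁺ (Z=56), Cs⁺ (Z=55), Te²⁻ (Z=52).
Largest to smallest: Te²⁻ > Cs⁺ > Ba²⁺.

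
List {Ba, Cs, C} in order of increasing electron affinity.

C is in period 2, group 14; Cs is in period 6, group 1; Ba is in period 6, group 2.
Atoms with high Z_eff and room in the valence shell (especially the halogens) have the most exothermic electron affinities.
These span different periods and groups, so the two trends combine.
Cs > Ba: this pair runs against the simple trend — see the exception note.
C > Cs: relative to Cs, both the across-period and down-group shifts push C's electron affinity up.
Note the exception: Cs has a higher electron affinity than Ba, contrary to the simple trend — adding an electron to Ba (ns²) has to open a new, higher-energy np subshell, which is unfavourable.
Tabulated electron affinity (kJ/mol): C 122, Cs 46, Ba 14.
So from lowest to highest: Ba < Cs < C.

Ba, Cs, C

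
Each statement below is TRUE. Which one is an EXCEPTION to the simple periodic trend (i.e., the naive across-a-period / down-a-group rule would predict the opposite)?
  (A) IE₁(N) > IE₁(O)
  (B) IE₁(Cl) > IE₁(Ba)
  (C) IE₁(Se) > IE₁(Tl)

The general trend: first ionisation energy increases across a period and decreases down a group.
(A) N (period 2, group 15) vs O (period 2, group 16): the stated order contradicts the simple trend.
(B) Cl (period 3, group 17) vs Ba (period 6, group 2): the stated order agrees with the simple trend.
(C) Se (period 4, group 16) vs Tl (period 6, group 13): the stated order agrees with the simple trend.
The exception is (A): pairing an electron in O's 2p⁴ costs repulsion energy, so O ionizes more easily than half-filled N (2p³).

(A)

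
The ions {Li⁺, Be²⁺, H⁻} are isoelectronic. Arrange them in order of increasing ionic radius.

All of these have 2 electrons, so size is governed by nuclear charge alone: the more protons, the stronger the pull on the same electron cloud, and the smaller the ion.
Nuclear charges: Be²⁺ (Z=4), Li⁺ (Z=3), H⁻ (Z=1).
Smallest to largest: Be²⁺ < Li⁺ < H⁻.

Be²⁺ < Li⁺ < H⁻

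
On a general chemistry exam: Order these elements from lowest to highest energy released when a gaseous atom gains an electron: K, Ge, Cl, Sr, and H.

Sr < K < H < Ge < Cl

H is in period 1, group 1; Cl is in period 3, group 17; K is in period 4, group 1; Ge is in period 4, group 14; Sr is in period 5, group 2.
EA tends to increase across a period and decrease down a group, though the pattern is less regular than for IE or radius.
Neither a single period nor a single group — weigh both effects.
K > Sr: the two effects oppose for this pair; the down-group effect wins (48 vs 5 kJ/mol).
H > K: they share group 1; the group trend gives H the larger value.
Ge > H: period and group pull opposite ways; the across-period shift dominates (119 vs 73 kJ/mol).
Cl > Ge: relative to Ge, both the across-period and down-group shifts push Cl's electron affinity up.
Approximate values (kJ/mol): H 73, Cl 349, K 48, Ge 119, Sr 5.
So from lowest to highest: Sr < K < H < Ge < Cl.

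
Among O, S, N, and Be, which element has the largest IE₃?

The third ionization energy removes an electron from the +2 ion. For each element: O²⁺ still has 4 valence electrons; S²⁺ still has 4 valence electrons; N²⁺ still has 3 valence electrons; Be²⁺ is the bare [He] core.
Core electrons are held far more tightly than valence electrons, so Be tops the IE_3 order.
Valence configurations: O²⁺ [He]2s²2p², S²⁺ [Ne]3s²3p², N²⁺ [He]2s²2p¹.
The numbers (kJ/mol): O 5300, S 3357, N 4578, Be 14849.
So the third ionization energies run S < N < O < Be.

Be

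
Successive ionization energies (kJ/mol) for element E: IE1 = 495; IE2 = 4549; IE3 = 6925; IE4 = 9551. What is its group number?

Look for the largest jump between consecutive ionization energies: IE2/IE1 ≈ 9.2, far larger than any earlier ratio.
That jump marks the point where a core electron is being removed. So the atom has 1 valence electron.
A main-group element with 1 valence electron is in group 1.

Group 1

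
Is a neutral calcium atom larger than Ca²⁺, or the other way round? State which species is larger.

Forming Ca²⁺ removes 2 electrons from Ca. Fewer electrons for the same nuclear charge means less shielding and a higher Z_eff on the remaining electrons, and for main-group metals the entire outer shell is lost.
A cation is smaller than its parent atom: Ca²⁺ < Ca.

Ca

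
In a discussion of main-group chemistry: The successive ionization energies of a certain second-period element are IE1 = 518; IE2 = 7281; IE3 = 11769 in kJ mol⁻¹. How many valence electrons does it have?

Look for the largest jump between consecutive ionization energies: IE2/IE1 ≈ 14.1, far larger than any earlier ratio.
That jump marks the point where a core electron is being removed. So the atom has 1 valence electron.

1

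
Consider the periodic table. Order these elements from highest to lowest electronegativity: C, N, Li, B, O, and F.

F, O, N, C, B, Li

EN rises left→right (higher Z_eff, smaller atoms) and falls top→bottom (larger, more shielded atoms).
All lie in period 2, so electronegativity increases left to right.
So from highest to lowest: F > O > N > C > B > Li.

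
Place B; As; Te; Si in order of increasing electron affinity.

B < As < Si < Te

B is in period 2, group 13; Si is in period 3, group 14; As is in period 4, group 15; Te is in period 5, group 16.
Electron affinity generally becomes more exothermic across a period toward the halogens and less exothermic down a group.
A diagonal step moves right (one effect) and down (the opposite effect) at once.
As > B: period and group pull opposite ways; the across-period shift dominates (78 vs 27 kJ/mol).
Si > As: the two effects oppose for this pair; the down-group effect wins (134 vs 78 kJ/mol).
Te > Si: the two effects oppose for this pair; the across-period effect wins (190 vs 134 kJ/mol).
Approximate values (kJ/mol): B 27, Si 134, As 78, Te 190.
So from lowest to highest: B < As < Si < Te.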